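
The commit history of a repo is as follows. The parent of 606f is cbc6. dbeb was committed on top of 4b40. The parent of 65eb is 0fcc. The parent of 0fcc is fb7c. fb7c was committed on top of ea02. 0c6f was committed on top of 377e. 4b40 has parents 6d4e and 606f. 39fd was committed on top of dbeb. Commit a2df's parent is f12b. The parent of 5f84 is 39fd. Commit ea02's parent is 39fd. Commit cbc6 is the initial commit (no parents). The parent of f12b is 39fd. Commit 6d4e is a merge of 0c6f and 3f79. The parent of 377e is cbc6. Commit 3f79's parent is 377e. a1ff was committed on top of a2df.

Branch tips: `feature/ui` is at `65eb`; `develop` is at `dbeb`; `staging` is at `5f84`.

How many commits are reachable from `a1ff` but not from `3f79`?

9

Reachable from a1ff: {0c6f, 377e, 39fd, 3f79, 4b40, 606f, 6d4e, a1ff, a2df, cbc6, dbeb, f12b}.
Reachable from 3f79: {377e, 3f79, cbc6}.
In a1ff's history but not 3f79's: {0c6f, 39fd, 4b40, 606f, 6d4e, a1ff, a2df, dbeb, f12b} — 9 commits.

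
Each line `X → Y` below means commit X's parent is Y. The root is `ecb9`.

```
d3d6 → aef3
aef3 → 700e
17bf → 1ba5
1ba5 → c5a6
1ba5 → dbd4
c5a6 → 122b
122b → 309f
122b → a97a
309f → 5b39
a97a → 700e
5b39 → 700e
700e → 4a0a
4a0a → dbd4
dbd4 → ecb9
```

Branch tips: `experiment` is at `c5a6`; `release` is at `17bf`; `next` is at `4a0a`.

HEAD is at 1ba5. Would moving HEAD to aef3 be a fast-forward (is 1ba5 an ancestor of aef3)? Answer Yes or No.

No

A fast-forward from 1ba5 to aef3 is possible iff 1ba5 is an ancestor of aef3.
Ancestors of aef3: {4a0a, 700e, aef3, dbd4, ecb9}.
1ba5 is not among them, so fast-forward is not possible.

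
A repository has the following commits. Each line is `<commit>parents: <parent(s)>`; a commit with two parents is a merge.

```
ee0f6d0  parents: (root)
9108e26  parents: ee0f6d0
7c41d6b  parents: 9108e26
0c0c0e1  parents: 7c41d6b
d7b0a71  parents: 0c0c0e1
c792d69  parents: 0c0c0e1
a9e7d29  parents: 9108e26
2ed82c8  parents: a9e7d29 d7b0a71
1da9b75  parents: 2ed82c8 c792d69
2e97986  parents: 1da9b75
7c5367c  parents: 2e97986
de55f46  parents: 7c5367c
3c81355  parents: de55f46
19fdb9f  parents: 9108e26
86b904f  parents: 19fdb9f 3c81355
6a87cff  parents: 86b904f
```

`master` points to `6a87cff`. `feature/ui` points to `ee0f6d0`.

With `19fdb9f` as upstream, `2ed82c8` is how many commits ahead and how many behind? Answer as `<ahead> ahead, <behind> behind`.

Reachable from 2ed82c8: {0c0c0e1, 2ed82c8, 7c41d6b, 9108e26, a9e7d29, d7b0a71, ee0f6d0}.
Reachable from 19fdb9f: {19fdb9f, 9108e26, ee0f6d0}.
Only in 2ed82c8's history (ahead): {0c0c0e1, 2ed82c8, 7c41d6b, a9e7d29, d7b0a71} — 5.
Only in 19fdb9f's history (behind): {19fdb9f} — 1.

5 ahead, 1 behind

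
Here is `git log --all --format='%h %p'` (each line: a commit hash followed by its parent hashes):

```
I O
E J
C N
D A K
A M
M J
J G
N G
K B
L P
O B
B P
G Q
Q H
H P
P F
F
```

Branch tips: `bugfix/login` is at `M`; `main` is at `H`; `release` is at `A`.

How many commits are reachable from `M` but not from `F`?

6

Reachable from M: {F, G, H, J, M, P, Q}.
Reachable from F: {F}.
In M's history but not F's: {G, H, J, M, P, Q} — 6 commits.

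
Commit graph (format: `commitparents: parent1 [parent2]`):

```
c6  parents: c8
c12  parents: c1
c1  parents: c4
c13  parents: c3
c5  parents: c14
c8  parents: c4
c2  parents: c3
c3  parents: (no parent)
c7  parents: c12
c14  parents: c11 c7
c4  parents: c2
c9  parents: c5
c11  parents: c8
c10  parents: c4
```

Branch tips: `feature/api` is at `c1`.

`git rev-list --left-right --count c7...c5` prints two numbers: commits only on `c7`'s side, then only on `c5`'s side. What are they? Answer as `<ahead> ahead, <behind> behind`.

0 ahead, 4 behind

Reachable from c7: {c1, c12, c2, c3, c4, c7}.
Reachable from c5: {c1, c11, c12, c14, c2, c3, c4, c5, c7, c8}.
Only in c7's history (ahead): {} — 0.
Only in c5's history (behind): {c11, c14, c5, c8} — 4.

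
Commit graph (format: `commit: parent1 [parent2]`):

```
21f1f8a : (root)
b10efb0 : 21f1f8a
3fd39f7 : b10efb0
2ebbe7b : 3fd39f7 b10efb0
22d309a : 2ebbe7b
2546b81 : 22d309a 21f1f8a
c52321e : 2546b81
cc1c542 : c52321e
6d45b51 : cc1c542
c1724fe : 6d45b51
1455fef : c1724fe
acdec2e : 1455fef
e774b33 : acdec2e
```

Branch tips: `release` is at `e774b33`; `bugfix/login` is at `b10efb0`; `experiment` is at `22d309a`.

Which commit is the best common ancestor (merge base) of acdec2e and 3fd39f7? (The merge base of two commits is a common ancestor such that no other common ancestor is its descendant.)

Ancestors of acdec2e: {1455fef, 21f1f8a, 22d309a, 2546b81, 2ebbe7b, 3fd39f7, 6d45b51, acdec2e, b10efb0, c1724fe, c52321e, cc1c542}.
Ancestors of 3fd39f7: {21f1f8a, 3fd39f7, b10efb0}.
Common ancestors: {21f1f8a, 3fd39f7, b10efb0}.
Among these, 3fd39f7 is not an ancestor of any other common ancestor — it is the merge base.

3fd39f7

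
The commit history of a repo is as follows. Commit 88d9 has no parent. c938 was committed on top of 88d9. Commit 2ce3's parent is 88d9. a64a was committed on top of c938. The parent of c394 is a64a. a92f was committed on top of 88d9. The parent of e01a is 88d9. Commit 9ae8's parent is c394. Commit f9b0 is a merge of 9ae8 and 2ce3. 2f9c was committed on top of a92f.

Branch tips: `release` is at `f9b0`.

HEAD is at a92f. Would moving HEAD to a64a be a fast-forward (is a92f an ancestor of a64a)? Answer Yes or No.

No

A fast-forward from a92f to a64a is possible iff a92f is an ancestor of a64a.
Ancestors of a64a: {88d9, a64a, c938}.
a92f is not among them, so fast-forward is not possible.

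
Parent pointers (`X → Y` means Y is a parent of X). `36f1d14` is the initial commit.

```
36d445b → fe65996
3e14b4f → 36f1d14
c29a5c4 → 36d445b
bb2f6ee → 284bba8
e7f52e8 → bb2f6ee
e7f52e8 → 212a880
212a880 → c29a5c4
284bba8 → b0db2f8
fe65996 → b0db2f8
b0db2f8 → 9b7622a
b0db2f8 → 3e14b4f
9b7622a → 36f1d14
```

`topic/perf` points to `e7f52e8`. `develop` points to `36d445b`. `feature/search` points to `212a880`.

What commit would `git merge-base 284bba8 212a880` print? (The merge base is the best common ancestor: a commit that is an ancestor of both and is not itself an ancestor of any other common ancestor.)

b0db2f8

Ancestors of 284bba8: {284bba8, 36f1d14, 3e14b4f, 9b7622a, b0db2f8}.
Ancestors of 212a880: {212a880, 36d445b, 36f1d14, 3e14b4f, 9b7622a, b0db2f8, c29a5c4, fe65996}.
Common ancestors: {36f1d14, 3e14b4f, 9b7622a, b0db2f8}.
Among these, b0db2f8 is not an ancestor of any other common ancestor — it is the merge base.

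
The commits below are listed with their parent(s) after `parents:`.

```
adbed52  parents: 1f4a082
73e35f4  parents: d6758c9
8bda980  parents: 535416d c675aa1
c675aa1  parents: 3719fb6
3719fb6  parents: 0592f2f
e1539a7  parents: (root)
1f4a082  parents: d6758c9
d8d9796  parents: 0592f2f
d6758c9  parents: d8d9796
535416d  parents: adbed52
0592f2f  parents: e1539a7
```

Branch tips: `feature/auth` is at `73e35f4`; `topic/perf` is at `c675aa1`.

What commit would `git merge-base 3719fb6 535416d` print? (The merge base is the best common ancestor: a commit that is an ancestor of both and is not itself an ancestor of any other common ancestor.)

0592f2f

Ancestors of 3719fb6: {0592f2f, 3719fb6, e1539a7}.
Ancestors of 535416d: {0592f2f, 1f4a082, 535416d, adbed52, d6758c9, d8d9796, e1539a7}.
Common ancestors: {0592f2f, e1539a7}.
Among these, 0592f2f is not an ancestor of any other common ancestor — it is the merge base.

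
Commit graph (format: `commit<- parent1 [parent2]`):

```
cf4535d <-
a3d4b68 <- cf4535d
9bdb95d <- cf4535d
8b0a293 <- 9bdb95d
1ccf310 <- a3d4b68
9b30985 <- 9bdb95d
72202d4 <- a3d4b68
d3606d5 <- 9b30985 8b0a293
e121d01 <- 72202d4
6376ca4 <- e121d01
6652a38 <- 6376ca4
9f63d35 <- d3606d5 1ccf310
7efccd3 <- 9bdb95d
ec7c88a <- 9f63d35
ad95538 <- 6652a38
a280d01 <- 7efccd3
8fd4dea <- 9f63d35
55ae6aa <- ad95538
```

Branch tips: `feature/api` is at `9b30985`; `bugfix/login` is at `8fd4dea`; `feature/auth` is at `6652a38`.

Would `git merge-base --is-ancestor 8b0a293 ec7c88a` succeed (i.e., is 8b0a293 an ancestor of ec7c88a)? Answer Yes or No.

Yes

Ancestors of ec7c88a (commits reachable by following parents): {1ccf310, 8b0a293, 9b30985, 9bdb95d, 9f63d35, a3d4b68, cf4535d, d3606d5, ec7c88a}.
8b0a293 is in that set, so it is an ancestor of ec7c88a.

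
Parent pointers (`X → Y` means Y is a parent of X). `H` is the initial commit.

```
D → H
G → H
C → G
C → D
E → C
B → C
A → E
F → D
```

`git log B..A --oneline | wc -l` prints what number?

2

Reachable from A: {A, C, D, E, G, H}.
Reachable from B: {B, C, D, G, H}.
In A's history but not B's: {A, E} — 2 commits.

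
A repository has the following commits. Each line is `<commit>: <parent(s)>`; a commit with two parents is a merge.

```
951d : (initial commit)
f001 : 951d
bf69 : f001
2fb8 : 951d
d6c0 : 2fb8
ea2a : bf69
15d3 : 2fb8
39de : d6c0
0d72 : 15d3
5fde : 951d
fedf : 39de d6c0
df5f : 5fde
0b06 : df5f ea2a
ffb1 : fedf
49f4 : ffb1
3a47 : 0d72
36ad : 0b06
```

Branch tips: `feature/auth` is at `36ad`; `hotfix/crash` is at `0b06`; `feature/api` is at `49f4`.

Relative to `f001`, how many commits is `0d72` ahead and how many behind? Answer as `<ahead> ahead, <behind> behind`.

3 ahead, 1 behind

Reachable from 0d72: {0d72, 15d3, 2fb8, 951d}.
Reachable from f001: {951d, f001}.
Only in 0d72's history (ahead): {0d72, 15d3, 2fb8} — 3.
Only in f001's history (behind): {f001} — 1.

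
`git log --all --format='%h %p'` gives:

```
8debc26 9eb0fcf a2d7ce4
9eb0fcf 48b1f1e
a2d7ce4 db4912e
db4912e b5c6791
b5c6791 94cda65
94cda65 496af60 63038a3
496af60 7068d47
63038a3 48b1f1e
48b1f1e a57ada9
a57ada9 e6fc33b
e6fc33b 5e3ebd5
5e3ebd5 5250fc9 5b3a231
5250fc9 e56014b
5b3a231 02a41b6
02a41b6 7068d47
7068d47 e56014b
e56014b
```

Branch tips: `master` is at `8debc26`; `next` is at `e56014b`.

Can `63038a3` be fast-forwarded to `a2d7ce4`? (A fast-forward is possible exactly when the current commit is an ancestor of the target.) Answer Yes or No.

A fast-forward from 63038a3 to a2d7ce4 is possible iff 63038a3 is an ancestor of a2d7ce4.
Ancestors of a2d7ce4: {02a41b6, 48b1f1e, 496af60, 5250fc9, 5b3a231, 5e3ebd5, 63038a3, 7068d47, 94cda65, a2d7ce4, a57ada9, b5c6791, db4912e, e56014b, e6fc33b}.
63038a3 is among them, so fast-forward is possible.

Yes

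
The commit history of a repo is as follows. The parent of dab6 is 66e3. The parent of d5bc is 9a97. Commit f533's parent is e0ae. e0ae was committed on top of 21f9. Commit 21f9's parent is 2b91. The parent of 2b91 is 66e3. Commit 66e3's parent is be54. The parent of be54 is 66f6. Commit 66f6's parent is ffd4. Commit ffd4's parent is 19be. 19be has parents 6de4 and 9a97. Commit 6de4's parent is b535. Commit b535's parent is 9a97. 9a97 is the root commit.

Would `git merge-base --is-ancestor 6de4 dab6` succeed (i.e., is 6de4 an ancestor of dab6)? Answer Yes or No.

Ancestors of dab6 (commits reachable by following parents): {19be, 66e3, 66f6, 6de4, 9a97, b535, be54, dab6, ffd4}.
6de4 is in that set, so it is an ancestor of dab6.

Yes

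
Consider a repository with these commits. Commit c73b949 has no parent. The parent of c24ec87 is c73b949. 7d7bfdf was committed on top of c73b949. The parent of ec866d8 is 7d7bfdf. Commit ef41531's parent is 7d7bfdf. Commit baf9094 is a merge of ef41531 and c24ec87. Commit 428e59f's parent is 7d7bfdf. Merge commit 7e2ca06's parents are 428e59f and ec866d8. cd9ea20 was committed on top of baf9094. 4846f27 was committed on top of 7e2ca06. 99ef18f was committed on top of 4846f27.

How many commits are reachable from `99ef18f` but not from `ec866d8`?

4

Reachable from 99ef18f: {428e59f, 4846f27, 7d7bfdf, 7e2ca06, 99ef18f, c73b949, ec866d8}.
Reachable from ec866d8: {7d7bfdf, c73b949, ec866d8}.
In 99ef18f's history but not ec866d8's: {428e59f, 4846f27, 7e2ca06, 99ef18f} — 4 commits.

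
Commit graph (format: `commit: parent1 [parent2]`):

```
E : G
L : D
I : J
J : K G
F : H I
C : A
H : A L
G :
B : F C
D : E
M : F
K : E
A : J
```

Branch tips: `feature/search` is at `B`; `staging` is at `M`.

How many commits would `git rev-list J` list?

Walking parent pointers from J: reachable set = {E, G, J, K}.
That is 4 commits.

4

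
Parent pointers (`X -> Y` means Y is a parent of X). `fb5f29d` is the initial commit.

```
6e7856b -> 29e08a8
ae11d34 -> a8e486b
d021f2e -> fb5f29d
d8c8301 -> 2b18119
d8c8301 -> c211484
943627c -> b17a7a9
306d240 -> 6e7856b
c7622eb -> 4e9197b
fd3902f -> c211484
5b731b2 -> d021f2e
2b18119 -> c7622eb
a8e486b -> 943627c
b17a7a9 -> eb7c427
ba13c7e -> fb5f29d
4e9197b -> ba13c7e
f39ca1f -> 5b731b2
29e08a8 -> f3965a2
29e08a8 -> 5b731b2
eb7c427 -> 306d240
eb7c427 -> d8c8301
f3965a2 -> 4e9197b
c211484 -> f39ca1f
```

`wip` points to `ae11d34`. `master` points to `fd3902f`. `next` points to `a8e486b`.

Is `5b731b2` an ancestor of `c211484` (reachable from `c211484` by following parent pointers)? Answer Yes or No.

Yes

Ancestors of c211484 (commits reachable by following parents): {5b731b2, c211484, d021f2e, f39ca1f, fb5f29d}.
5b731b2 is in that set, so it is an ancestor of c211484.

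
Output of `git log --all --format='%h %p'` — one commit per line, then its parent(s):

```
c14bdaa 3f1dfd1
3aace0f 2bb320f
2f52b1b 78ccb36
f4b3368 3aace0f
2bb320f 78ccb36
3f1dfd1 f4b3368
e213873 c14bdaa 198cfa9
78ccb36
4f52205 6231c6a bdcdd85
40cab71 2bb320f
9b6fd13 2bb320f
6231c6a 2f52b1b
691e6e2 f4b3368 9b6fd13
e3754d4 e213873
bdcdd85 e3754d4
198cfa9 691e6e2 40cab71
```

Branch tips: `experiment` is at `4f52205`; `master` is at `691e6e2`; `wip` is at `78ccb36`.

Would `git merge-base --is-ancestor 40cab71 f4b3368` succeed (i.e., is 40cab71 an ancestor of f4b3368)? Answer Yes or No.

No

Ancestors of f4b3368: {2bb320f, 3aace0f, 78ccb36, f4b3368}.
40cab71 is not in that set, so it is not an ancestor of f4b3368.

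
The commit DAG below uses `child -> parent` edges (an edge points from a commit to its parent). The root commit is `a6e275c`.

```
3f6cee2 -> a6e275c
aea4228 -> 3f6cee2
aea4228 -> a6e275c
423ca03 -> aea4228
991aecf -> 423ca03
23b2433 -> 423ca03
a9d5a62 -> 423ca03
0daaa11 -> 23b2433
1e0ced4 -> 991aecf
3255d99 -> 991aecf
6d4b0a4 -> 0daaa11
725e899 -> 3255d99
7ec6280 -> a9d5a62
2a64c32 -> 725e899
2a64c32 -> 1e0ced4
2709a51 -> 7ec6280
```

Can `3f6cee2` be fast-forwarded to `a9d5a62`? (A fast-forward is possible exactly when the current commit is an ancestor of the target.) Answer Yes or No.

A fast-forward from 3f6cee2 to a9d5a62 is possible iff 3f6cee2 is an ancestor of a9d5a62.
Ancestors of a9d5a62: {3f6cee2, 423ca03, a6e275c, a9d5a62, aea4228}.
3f6cee2 is among them, so fast-forward is possible.

Yes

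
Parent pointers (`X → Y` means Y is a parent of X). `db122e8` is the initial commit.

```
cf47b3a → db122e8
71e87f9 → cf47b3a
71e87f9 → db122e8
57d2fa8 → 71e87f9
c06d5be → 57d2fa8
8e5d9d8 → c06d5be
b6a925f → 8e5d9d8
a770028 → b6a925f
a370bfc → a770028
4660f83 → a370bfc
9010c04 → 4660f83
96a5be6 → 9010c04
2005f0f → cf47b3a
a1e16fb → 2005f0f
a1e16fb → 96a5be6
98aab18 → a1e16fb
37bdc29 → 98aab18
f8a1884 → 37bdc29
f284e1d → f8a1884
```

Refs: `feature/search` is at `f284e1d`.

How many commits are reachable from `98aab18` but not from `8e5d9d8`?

9

Reachable from 98aab18: {2005f0f, 4660f83, 57d2fa8, 71e87f9, 8e5d9d8, 9010c04, 96a5be6, 98aab18, a1e16fb, a370bfc, a770028, b6a925f, c06d5be, cf47b3a, db122e8}.
Reachable from 8e5d9d8: {57d2fa8, 71e87f9, 8e5d9d8, c06d5be, cf47b3a, db122e8}.
In 98aab18's history but not 8e5d9d8's: {2005f0f, 4660f83, 9010c04, 96a5be6, 98aab18, a1e16fb, a370bfc, a770028, b6a925f} — 9 commits.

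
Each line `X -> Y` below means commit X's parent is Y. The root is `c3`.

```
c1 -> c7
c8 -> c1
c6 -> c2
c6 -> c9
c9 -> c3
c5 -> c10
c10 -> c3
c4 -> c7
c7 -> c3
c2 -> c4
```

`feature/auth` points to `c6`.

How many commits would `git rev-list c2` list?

Walking parent pointers from c2: reachable set = {c2, c3, c4, c7}.
That is 4 commits.

4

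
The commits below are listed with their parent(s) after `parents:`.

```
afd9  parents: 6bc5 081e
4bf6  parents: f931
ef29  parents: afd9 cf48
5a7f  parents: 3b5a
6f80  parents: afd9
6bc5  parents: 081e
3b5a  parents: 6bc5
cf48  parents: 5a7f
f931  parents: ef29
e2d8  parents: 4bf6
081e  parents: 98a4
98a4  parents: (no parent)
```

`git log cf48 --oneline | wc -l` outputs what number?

6

Walking parent pointers from cf48: reachable set = {081e, 3b5a, 5a7f, 6bc5, 98a4, cf48}.
That is 6 commits.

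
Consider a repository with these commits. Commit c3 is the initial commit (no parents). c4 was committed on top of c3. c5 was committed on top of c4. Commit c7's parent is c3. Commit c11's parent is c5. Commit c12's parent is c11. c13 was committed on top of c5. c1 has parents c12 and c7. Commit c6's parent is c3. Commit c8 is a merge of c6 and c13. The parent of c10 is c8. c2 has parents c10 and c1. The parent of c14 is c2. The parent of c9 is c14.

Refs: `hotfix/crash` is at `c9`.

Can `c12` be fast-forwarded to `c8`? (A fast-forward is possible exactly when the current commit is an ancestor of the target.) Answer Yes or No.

A fast-forward from c12 to c8 is possible iff c12 is an ancestor of c8.
Ancestors of c8: {c13, c3, c4, c5, c6, c8}.
c12 is not among them, so fast-forward is not possible.

No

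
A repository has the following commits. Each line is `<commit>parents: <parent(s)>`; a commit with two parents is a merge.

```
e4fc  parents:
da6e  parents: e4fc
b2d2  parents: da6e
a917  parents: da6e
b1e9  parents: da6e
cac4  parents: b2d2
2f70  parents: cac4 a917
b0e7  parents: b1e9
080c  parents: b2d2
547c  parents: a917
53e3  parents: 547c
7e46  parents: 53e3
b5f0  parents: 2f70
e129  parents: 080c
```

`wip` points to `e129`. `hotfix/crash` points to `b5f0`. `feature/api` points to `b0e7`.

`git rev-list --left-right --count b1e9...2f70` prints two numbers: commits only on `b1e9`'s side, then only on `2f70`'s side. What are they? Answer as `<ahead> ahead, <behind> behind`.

Reachable from b1e9: {b1e9, da6e, e4fc}.
Reachable from 2f70: {2f70, a917, b2d2, cac4, da6e, e4fc}.
Only in b1e9's history (ahead): {b1e9} — 1.
Only in 2f70's history (behind): {2f70, a917, b2d2, cac4} — 4.

1 ahead, 4 behind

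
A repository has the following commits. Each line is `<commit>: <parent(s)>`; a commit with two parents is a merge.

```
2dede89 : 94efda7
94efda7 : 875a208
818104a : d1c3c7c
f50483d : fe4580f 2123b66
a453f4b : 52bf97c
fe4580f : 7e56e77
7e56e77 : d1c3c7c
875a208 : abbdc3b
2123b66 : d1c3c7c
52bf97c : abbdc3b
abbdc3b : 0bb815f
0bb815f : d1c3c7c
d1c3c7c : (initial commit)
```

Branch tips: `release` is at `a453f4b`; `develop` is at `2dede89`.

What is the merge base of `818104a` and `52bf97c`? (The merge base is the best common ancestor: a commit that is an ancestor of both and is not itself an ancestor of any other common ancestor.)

Ancestors of 818104a: {818104a, d1c3c7c}.
Ancestors of 52bf97c: {0bb815f, 52bf97c, abbdc3b, d1c3c7c}.
Common ancestors: {d1c3c7c}.
The only common ancestor is d1c3c7c, so it is the merge base.

d1c3c7c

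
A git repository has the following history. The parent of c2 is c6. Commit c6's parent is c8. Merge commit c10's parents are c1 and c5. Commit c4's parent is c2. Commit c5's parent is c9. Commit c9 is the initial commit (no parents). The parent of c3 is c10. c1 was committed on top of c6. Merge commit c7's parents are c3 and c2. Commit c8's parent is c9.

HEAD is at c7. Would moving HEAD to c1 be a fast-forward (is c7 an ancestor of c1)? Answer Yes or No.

A fast-forward from c7 to c1 is possible iff c7 is an ancestor of c1.
Ancestors of c1: {c1, c6, c8, c9}.
c7 is not among them, so fast-forward is not possible.

No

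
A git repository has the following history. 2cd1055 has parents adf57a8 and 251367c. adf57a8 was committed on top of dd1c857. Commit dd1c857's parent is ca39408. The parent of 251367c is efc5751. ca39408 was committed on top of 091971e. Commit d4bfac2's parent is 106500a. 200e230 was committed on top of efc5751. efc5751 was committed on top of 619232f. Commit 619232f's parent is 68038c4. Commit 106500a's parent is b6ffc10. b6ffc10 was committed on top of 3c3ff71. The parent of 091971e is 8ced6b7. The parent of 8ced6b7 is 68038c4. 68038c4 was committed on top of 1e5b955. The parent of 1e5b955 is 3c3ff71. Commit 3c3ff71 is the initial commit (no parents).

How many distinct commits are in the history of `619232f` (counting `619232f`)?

4

Walking parent pointers from 619232f: reachable set = {1e5b955, 3c3ff71, 619232f, 68038c4}.
That is 4 commits.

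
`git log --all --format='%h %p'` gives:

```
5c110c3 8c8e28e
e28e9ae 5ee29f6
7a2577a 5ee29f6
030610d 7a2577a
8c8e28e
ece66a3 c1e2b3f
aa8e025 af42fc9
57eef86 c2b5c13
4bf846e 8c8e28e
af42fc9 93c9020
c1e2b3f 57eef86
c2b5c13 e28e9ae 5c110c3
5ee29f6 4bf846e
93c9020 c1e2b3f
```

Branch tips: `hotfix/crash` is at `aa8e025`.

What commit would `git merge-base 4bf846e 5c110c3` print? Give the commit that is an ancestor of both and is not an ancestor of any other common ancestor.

8c8e28e

Ancestors of 4bf846e: {4bf846e, 8c8e28e}.
Ancestors of 5c110c3: {5c110c3, 8c8e28e}.
Common ancestors: {8c8e28e}.
The only common ancestor is 8c8e28e, so it is the merge base.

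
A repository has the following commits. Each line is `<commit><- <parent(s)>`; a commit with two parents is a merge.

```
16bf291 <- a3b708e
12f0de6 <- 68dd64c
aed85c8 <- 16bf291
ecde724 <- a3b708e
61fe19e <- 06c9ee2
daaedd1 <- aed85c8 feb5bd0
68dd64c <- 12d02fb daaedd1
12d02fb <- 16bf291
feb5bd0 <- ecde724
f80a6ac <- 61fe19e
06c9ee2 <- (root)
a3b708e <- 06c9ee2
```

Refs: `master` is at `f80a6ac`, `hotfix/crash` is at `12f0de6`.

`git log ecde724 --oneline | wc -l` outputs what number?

Walking parent pointers from ecde724: reachable set = {06c9ee2, a3b708e, ecde724}.
That is 3 commits.

3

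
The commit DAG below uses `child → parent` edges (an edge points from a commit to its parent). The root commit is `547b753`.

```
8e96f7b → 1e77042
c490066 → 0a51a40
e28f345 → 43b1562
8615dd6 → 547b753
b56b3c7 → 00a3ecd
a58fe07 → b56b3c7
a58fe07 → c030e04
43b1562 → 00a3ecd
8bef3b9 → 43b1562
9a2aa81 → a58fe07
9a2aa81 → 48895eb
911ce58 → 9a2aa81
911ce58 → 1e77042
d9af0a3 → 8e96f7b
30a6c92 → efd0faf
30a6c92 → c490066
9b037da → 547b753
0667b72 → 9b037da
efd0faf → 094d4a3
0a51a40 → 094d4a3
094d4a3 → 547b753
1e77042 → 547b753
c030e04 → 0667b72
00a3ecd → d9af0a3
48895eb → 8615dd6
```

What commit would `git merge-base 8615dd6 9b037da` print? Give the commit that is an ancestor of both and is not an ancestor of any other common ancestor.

Ancestors of 8615dd6: {547b753, 8615dd6}.
Ancestors of 9b037da: {547b753, 9b037da}.
Common ancestors: {547b753}.
The only common ancestor is 547b753, so it is the merge base.

547b753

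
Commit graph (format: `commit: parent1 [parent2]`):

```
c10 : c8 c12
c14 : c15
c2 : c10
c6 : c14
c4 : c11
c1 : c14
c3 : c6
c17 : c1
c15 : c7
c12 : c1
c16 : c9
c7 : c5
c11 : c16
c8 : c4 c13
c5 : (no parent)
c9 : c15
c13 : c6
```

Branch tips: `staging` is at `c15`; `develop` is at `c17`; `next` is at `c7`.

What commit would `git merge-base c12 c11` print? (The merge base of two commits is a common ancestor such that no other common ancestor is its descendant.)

c15

Ancestors of c12: {c1, c12, c14, c15, c5, c7}.
Ancestors of c11: {c11, c15, c16, c5, c7, c9}.
Common ancestors: {c15, c5, c7}.
Among these, c15 is not an ancestor of any other common ancestor — it is the merge base.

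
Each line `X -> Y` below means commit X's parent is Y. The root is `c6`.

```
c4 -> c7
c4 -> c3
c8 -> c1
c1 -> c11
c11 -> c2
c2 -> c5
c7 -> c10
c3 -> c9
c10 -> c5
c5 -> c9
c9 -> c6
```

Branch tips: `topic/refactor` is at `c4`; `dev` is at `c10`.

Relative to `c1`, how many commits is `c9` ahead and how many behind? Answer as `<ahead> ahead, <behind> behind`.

Reachable from c9: {c6, c9}.
Reachable from c1: {c1, c11, c2, c5, c6, c9}.
Only in c9's history (ahead): {} — 0.
Only in c1's history (behind): {c1, c11, c2, c5} — 4.

0 ahead, 4 behind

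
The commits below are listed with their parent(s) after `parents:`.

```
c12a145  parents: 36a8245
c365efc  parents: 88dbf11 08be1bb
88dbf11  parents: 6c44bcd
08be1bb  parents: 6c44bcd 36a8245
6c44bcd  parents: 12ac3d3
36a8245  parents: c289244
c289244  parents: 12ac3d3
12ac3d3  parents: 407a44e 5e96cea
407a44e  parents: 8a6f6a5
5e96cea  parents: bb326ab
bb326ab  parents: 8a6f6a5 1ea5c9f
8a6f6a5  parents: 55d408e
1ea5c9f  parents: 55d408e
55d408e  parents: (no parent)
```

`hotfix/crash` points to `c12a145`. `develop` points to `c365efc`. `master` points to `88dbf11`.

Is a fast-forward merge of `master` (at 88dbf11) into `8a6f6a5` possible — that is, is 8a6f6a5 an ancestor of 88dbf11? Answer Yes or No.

Yes

A fast-forward from 8a6f6a5 to 88dbf11 is possible iff 8a6f6a5 is an ancestor of 88dbf11.
Ancestors of 88dbf11: {12ac3d3, 1ea5c9f, 407a44e, 55d408e, 5e96cea, 6c44bcd, 88dbf11, 8a6f6a5, bb326ab}.
8a6f6a5 is among them, so fast-forward is possible.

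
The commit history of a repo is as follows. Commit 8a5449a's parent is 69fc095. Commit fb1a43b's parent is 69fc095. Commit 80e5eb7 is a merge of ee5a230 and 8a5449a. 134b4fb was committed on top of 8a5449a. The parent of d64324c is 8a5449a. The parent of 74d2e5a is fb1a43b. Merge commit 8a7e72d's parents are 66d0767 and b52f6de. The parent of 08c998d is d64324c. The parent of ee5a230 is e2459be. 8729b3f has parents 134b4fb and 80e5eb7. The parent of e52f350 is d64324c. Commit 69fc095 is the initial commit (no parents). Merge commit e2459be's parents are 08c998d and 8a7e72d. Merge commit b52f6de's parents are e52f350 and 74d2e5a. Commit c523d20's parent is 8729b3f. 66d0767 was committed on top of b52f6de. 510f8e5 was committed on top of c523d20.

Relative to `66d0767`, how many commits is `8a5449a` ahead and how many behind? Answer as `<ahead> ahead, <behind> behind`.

0 ahead, 6 behind

Reachable from 8a5449a: {69fc095, 8a5449a}.
Reachable from 66d0767: {66d0767, 69fc095, 74d2e5a, 8a5449a, b52f6de, d64324c, e52f350, fb1a43b}.
Only in 8a5449a's history (ahead): {} — 0.
Only in 66d0767's history (behind): {66d0767, 74d2e5a, b52f6de, d64324c, e52f350, fb1a43b} — 6.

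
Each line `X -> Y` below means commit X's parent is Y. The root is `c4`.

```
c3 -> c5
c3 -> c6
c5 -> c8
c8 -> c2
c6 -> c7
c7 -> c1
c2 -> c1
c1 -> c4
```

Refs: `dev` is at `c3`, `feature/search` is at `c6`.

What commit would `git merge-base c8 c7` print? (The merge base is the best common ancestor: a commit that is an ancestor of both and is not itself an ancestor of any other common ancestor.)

c1

Ancestors of c8: {c1, c2, c4, c8}.
Ancestors of c7: {c1, c4, c7}.
Common ancestors: {c1, c4}.
Among these, c1 is not an ancestor of any other common ancestor — it is the merge base.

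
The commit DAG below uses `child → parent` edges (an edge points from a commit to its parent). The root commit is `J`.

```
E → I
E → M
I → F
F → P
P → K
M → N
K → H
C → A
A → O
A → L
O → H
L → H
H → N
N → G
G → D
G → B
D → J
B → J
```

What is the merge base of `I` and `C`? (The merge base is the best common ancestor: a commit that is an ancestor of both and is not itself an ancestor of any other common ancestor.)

Ancestors of I: {B, D, F, G, H, I, J, K, N, P}.
Ancestors of C: {A, B, C, D, G, H, J, L, N, O}.
Common ancestors: {B, D, G, H, J, N}.
Among these, H is not an ancestor of any other common ancestor — it is the merge base.

H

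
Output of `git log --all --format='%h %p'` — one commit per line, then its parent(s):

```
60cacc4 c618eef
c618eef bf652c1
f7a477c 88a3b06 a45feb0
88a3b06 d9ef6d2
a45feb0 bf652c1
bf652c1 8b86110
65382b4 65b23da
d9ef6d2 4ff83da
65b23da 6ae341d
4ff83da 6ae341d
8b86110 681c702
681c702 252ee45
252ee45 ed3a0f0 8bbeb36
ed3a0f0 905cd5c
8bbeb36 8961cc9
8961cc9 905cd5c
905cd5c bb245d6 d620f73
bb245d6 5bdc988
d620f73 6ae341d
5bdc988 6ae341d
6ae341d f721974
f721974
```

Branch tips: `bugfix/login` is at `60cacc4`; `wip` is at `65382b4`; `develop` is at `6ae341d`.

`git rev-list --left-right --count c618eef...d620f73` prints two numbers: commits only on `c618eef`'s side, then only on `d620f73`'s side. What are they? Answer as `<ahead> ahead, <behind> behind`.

Reachable from c618eef: {252ee45, 5bdc988, 681c702, 6ae341d, 8961cc9, 8b86110, 8bbeb36, 905cd5c, bb245d6, bf652c1, c618eef, d620f73, ed3a0f0, f721974}.
Reachable from d620f73: {6ae341d, d620f73, f721974}.
Only in c618eef's history (ahead): {252ee45, 5bdc988, 681c702, 8961cc9, 8b86110, 8bbeb36, 905cd5c, bb245d6, bf652c1, c618eef, ed3a0f0} — 11.
Only in d620f73's history (behind): {} — 0.

11 ahead, 0 behind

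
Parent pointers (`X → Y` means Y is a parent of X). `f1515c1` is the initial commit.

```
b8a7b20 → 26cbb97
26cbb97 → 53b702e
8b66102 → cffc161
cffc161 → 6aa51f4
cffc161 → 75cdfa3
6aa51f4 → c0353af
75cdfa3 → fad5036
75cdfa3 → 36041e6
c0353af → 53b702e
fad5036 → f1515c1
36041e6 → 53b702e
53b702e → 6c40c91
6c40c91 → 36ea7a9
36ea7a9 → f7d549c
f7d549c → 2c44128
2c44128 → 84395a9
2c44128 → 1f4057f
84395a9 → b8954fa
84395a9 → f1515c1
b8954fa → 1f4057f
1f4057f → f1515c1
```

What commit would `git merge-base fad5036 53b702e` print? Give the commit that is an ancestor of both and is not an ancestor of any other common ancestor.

Ancestors of fad5036: {f1515c1, fad5036}.
Ancestors of 53b702e: {1f4057f, 2c44128, 36ea7a9, 53b702e, 6c40c91, 84395a9, b8954fa, f1515c1, f7d549c}.
Common ancestors: {f1515c1}.
The only common ancestor is f1515c1, so it is the merge base.

f1515c1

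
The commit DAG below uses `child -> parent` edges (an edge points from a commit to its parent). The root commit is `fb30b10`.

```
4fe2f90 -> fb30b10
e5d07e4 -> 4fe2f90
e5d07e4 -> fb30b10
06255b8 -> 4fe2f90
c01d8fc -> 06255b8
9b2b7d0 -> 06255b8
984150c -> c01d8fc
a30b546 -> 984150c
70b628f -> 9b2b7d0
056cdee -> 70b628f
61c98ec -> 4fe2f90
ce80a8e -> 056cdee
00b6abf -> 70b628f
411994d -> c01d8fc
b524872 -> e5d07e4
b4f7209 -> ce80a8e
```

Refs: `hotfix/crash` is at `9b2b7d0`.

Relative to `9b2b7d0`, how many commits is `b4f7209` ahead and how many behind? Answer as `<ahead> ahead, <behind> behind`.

Reachable from b4f7209: {056cdee, 06255b8, 4fe2f90, 70b628f, 9b2b7d0, b4f7209, ce80a8e, fb30b10}.
Reachable from 9b2b7d0: {06255b8, 4fe2f90, 9b2b7d0, fb30b10}.
Only in b4f7209's history (ahead): {056cdee, 70b628f, b4f7209, ce80a8e} — 4.
Only in 9b2b7d0's history (behind): {} — 0.

4 ahead, 0 behind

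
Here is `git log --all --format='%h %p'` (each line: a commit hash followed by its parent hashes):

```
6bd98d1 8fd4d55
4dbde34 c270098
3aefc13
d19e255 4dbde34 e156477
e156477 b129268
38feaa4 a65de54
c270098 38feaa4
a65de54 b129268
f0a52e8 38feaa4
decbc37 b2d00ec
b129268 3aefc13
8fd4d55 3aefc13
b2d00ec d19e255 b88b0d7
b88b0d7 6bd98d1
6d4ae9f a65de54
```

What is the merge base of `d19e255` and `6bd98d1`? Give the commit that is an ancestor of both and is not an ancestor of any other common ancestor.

Ancestors of d19e255: {38feaa4, 3aefc13, 4dbde34, a65de54, b129268, c270098, d19e255, e156477}.
Ancestors of 6bd98d1: {3aefc13, 6bd98d1, 8fd4d55}.
Common ancestors: {3aefc13}.
The only common ancestor is 3aefc13, so it is the merge base.

3aefc13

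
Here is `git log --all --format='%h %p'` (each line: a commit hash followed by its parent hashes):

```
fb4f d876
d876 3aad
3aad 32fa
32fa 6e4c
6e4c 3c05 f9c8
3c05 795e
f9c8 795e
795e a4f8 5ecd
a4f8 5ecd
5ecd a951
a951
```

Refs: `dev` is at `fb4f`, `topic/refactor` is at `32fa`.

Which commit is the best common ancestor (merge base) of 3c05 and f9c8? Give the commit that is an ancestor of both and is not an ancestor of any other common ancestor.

795e

Ancestors of 3c05: {3c05, 5ecd, 795e, a4f8, a951}.
Ancestors of f9c8: {5ecd, 795e, a4f8, a951, f9c8}.
Common ancestors: {5ecd, 795e, a4f8, a951}.
Among these, 795e is not an ancestor of any other common ancestor — it is the merge base.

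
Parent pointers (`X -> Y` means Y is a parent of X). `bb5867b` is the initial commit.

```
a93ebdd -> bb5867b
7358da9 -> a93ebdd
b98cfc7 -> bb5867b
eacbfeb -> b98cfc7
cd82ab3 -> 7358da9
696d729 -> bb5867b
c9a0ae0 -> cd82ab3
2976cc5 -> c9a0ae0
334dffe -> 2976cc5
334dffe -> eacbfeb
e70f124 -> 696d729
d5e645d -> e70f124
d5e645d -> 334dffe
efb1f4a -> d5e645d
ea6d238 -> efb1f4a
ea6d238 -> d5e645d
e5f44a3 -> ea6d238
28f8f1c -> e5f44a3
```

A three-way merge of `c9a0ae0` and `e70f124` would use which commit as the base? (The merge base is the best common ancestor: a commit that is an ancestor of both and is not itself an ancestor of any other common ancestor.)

Ancestors of c9a0ae0: {7358da9, a93ebdd, bb5867b, c9a0ae0, cd82ab3}.
Ancestors of e70f124: {696d729, bb5867b, e70f124}.
Common ancestors: {bb5867b}.
The only common ancestor is bb5867b, so it is the merge base.

bb5867b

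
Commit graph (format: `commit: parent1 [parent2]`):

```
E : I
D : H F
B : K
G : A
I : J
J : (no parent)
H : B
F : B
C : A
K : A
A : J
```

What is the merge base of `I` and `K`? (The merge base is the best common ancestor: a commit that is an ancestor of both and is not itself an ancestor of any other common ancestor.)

Ancestors of I: {I, J}.
Ancestors of K: {A, J, K}.
Common ancestors: {J}.
The only common ancestor is J, so it is the merge base.

J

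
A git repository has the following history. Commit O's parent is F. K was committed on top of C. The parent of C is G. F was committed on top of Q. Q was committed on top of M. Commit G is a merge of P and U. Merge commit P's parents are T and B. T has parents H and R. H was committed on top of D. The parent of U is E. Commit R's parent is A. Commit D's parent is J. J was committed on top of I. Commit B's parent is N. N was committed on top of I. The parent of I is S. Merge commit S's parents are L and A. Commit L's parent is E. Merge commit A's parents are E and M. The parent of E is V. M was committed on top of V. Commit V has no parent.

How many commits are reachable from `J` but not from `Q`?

Reachable from J: {A, E, I, J, L, M, S, V}.
Reachable from Q: {M, Q, V}.
In J's history but not Q's: {A, E, I, J, L, S} — 6 commits.

6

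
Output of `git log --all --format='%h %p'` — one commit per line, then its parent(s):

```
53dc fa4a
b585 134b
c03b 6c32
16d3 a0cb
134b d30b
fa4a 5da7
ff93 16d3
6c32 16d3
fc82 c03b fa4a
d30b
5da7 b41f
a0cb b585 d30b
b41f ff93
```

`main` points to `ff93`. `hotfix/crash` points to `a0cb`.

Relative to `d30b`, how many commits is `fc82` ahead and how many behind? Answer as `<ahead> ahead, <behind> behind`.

11 ahead, 0 behind

Reachable from fc82: {134b, 16d3, 5da7, 6c32, a0cb, b41f, b585, c03b, d30b, fa4a, fc82, ff93}.
Reachable from d30b: {d30b}.
Only in fc82's history (ahead): {134b, 16d3, 5da7, 6c32, a0cb, b41f, b585, c03b, fa4a, fc82, ff93} — 11.
Only in d30b's history (behind): {} — 0.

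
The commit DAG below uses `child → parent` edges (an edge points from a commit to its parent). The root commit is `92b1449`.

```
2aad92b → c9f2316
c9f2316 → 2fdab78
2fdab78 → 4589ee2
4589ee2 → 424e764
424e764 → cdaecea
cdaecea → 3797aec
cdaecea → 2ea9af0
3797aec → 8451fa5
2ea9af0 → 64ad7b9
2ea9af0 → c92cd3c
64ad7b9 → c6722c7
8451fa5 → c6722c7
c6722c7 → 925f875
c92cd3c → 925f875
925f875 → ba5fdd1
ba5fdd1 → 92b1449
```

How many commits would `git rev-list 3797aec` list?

Walking parent pointers from 3797aec: reachable set = {3797aec, 8451fa5, 925f875, 92b1449, ba5fdd1, c6722c7}.
That is 6 commits.

6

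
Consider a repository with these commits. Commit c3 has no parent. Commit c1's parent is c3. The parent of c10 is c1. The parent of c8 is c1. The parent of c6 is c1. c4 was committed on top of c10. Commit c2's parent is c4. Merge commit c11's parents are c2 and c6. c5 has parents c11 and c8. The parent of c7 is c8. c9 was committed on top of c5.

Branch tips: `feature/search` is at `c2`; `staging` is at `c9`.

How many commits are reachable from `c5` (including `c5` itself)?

Walking parent pointers from c5: reachable set = {c1, c10, c11, c2, c3, c4, c5, c6, c8}.
That is 9 commits.

9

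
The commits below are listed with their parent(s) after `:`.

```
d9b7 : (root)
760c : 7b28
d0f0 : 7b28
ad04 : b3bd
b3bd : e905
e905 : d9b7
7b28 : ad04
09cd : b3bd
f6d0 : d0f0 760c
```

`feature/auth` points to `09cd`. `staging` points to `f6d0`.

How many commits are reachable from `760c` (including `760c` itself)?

Walking parent pointers from 760c: reachable set = {760c, 7b28, ad04, b3bd, d9b7, e905}.
That is 6 commits.

6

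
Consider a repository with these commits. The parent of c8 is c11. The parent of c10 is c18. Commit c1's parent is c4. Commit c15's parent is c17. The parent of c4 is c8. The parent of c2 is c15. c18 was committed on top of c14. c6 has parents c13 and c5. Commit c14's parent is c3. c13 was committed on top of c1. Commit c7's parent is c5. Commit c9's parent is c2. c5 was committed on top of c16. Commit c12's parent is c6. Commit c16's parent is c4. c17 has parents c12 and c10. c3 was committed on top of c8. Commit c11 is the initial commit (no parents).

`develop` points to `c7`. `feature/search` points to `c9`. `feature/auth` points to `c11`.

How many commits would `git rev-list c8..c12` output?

Reachable from c12: {c1, c11, c12, c13, c16, c4, c5, c6, c8}.
Reachable from c8: {c11, c8}.
In c12's history but not c8's: {c1, c12, c13, c16, c4, c5, c6} — 7 commits.

7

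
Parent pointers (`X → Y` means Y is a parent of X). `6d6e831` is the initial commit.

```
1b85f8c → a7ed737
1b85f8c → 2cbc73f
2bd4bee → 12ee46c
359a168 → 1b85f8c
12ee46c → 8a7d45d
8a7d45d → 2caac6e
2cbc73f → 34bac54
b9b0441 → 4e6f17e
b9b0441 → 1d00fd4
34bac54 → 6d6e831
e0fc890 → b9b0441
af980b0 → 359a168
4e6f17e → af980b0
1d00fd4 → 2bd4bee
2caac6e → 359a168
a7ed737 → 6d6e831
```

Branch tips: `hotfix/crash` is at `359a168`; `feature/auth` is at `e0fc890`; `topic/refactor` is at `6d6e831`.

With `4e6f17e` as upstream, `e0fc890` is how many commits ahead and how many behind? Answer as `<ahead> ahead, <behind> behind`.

7 ahead, 0 behind

Reachable from e0fc890: {12ee46c, 1b85f8c, 1d00fd4, 2bd4bee, 2caac6e, 2cbc73f, 34bac54, 359a168, 4e6f17e, 6d6e831, 8a7d45d, a7ed737, af980b0, b9b0441, e0fc890}.
Reachable from 4e6f17e: {1b85f8c, 2cbc73f, 34bac54, 359a168, 4e6f17e, 6d6e831, a7ed737, af980b0}.
Only in e0fc890's history (ahead): {12ee46c, 1d00fd4, 2bd4bee, 2caac6e, 8a7d45d, b9b0441, e0fc890} — 7.
Only in 4e6f17e's history (behind): {} — 0.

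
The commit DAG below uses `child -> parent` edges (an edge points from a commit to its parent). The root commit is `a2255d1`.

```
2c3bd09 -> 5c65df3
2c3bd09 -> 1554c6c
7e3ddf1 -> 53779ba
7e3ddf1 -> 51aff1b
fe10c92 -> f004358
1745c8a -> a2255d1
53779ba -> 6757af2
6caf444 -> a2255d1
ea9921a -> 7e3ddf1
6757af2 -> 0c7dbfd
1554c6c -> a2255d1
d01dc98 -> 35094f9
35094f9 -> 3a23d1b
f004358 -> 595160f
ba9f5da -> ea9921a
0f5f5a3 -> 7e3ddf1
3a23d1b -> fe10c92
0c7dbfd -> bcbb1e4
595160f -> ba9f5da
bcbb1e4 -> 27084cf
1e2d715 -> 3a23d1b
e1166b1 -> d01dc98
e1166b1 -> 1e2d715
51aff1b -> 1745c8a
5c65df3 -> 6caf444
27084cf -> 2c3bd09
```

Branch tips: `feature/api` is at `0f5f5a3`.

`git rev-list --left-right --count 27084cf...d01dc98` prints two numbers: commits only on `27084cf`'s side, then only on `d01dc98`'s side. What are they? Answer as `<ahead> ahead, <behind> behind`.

0 ahead, 15 behind

Reachable from 27084cf: {1554c6c, 27084cf, 2c3bd09, 5c65df3, 6caf444, a2255d1}.
Reachable from d01dc98: {0c7dbfd, 1554c6c, 1745c8a, 27084cf, 2c3bd09, 35094f9, 3a23d1b, 51aff1b, 53779ba, 595160f, 5c65df3, 6757af2, 6caf444, 7e3ddf1, a2255d1, ba9f5da, bcbb1e4, d01dc98, ea9921a, f004358, fe10c92}.
Only in 27084cf's history (ahead): {} — 0.
Only in d01dc98's history (behind): {0c7dbfd, 1745c8a, 35094f9, 3a23d1b, 51aff1b, 53779ba, 595160f, 6757af2, 7e3ddf1, ba9f5da, bcbb1e4, d01dc98, ea9921a, f004358, fe10c92} — 15.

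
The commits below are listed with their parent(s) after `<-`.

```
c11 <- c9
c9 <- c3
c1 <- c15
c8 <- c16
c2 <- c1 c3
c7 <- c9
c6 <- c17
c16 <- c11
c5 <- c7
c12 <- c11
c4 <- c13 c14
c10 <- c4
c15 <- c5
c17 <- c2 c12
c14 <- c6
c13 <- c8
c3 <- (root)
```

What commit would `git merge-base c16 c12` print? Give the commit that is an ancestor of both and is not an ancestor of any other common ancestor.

Ancestors of c16: {c11, c16, c3, c9}.
Ancestors of c12: {c11, c12, c3, c9}.
Common ancestors: {c11, c3, c9}.
Among these, c11 is not an ancestor of any other common ancestor — it is the merge base.

c11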